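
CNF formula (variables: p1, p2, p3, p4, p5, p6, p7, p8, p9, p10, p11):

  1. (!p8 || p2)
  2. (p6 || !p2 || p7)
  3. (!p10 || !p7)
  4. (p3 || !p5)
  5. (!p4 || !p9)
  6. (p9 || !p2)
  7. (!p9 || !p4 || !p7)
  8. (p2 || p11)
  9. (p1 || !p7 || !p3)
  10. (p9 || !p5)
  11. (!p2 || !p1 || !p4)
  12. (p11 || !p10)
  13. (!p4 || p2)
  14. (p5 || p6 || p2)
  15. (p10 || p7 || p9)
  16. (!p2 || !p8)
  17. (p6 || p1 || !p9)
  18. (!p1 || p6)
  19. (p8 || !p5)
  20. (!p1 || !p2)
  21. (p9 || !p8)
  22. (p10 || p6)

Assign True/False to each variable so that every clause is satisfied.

Pure literal: p4 appears only negated; assign p4 = False.
Pure literal: p6 appears only positively; assign p6 = True.
Branch on p1: take p1 = False.
Set p2 = True and propagate.
  then p9 is forced to True.
  then p8 is forced to False.
  then p5 is forced to False.
Try p3 = False.
The remaining clauses are satisfied by p7 = True, p10 = False, p11 = True.
Every clause has at least one true literal under this assignment.
Check each clause:
  1. (p2 || !p8) — !p8 is true.
  2. (p6 || !p2 || p7) — p6 is true.
  3. (!p10 || !p7) — !p10 is true.
  4. (!p5 || p3) — !p5 is true.
  5. (!p4 || !p9) — !p4 is true.
  6. (!p2 || p9) — p9 is true.
  7. (!p7 || !p9 || !p4) — !p4 is true.
  8. (p11 || p2) — p2 is true.
  9. (!p7 || !p3 || p1) — !p3 is true.
  10. (p9 || !p5) — p9 is true.
  11. (!p1 || !p2 || !p4) — !p4 is true.
  12. (!p10 || p11) — p11 is true.
  13. (!p4 || p2) — p2 is true.
  14. (p6 || p5 || p2) — p2 is true.
  15. (p10 || p7 || p9) — p9 is true.
  16. (!p8 || !p2) — !p8 is true.
  17. (p6 || p1 || !p9) — p6 is true.
  18. (p6 || !p1) — p6 is true.
  19. (!p5 || p8) — !p5 is true.
  20. (!p2 || !p1) — !p1 is true.
  21. (p9 || !p8) — !p8 is true.
  22. (p6 || p10) — p6 is true.

p1=0, p2=1, p3=0, p4=0, p5=0, p6=1, p7=1, p8=0, p9=1, p10=0, p11=1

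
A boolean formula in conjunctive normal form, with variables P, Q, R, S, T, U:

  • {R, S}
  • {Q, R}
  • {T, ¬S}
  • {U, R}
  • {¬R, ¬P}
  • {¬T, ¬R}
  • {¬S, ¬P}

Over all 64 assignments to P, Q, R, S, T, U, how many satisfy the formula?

Satisfying assignments:
  P=0 Q=0 R=1 S=0 T=0 U=0
  P=0 Q=0 R=1 S=0 T=0 U=1
  P=0 Q=1 R=0 S=1 T=1 U=1
  P=0 Q=1 R=1 S=0 T=0 U=0
  P=0 Q=1 R=1 S=0 T=0 U=1
That's 5 in total.

5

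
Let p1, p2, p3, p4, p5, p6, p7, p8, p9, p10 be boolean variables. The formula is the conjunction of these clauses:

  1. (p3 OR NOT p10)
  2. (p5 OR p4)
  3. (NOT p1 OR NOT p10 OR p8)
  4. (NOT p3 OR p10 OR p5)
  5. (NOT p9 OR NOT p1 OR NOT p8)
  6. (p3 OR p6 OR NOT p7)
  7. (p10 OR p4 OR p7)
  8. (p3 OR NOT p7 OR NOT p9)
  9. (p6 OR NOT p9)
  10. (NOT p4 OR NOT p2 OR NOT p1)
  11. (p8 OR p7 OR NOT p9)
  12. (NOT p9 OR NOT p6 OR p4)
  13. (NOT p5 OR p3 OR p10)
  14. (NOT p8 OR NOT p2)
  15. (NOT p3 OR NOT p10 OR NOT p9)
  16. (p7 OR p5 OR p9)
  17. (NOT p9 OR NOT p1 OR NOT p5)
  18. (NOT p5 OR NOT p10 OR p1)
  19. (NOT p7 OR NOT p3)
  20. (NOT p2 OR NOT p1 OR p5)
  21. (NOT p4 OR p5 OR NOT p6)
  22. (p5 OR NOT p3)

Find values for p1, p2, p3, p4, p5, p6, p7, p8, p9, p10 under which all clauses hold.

p1 = True  p2 = False  p3 = True  p4 = True  p5 = True  p6 = False  p7 = False  p8 = True  p9 = False  p10 = True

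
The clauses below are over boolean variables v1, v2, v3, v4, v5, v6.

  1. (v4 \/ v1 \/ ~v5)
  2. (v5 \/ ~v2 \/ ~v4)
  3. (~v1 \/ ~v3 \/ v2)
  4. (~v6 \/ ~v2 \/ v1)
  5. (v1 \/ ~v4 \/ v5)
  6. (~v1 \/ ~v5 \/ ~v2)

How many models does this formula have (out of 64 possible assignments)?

Case analysis on v1 and v2:
  v1=1, v2=1: remaining (v3,v4,v5,v6) ∈ {(0,0,0,0); (0,0,0,1); (1,0,0,0); (1,0,0,1)} — 4.
  v1=1, v2=0: forces v3=0; v4, v5, v6 free → 2^3 = 8.
  v1=0, v2=1: remaining (v3,v4,v5,v6) ∈ {(0,0,0,0); (0,1,1,0); (1,0,0,0); (1,1,1,0)} — 4.
  v1=0, v2=0: v3, v6 free; 2 ways for (v4,v5) × 2^2 = 8.
Total: 4 + 8 + 4 + 8 = 24.

24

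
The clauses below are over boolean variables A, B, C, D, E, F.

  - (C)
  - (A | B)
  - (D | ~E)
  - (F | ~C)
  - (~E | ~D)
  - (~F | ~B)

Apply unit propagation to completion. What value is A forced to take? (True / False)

(C) stands alone — C = True.
(~C | F) with C = True leaves only F, so F = True.
(~B | ~F): since F = True, the clause reduces to (~B). B = False.
(A | B): since B = False, the clause reduces to (A). A = True.

True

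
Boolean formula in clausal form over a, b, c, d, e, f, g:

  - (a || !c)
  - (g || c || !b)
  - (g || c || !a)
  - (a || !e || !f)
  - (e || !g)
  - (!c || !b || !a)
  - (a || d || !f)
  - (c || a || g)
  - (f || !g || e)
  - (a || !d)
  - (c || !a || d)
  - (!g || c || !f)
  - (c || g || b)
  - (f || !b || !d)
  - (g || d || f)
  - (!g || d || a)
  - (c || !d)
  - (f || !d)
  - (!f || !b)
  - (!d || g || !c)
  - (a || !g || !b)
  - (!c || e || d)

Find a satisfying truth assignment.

Set a = True and propagate.
The remaining clauses are satisfied by b = False, c = True, d = False, e = True, f = True, g = False.
Every clause has at least one true literal under this assignment.

a=T, b=F, c=T, d=F, e=T, f=T, g=F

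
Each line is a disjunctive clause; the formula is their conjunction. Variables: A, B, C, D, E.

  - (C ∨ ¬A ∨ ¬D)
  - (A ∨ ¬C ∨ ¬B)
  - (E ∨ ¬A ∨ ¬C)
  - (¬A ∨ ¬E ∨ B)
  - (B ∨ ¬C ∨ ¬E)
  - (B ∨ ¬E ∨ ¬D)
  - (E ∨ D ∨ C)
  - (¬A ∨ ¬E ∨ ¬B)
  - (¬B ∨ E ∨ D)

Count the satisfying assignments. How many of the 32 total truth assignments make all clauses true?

7

The models are:
  A=0 B=0 C=0 D=0 E=1
  A=0 B=0 C=0 D=1 E=0
  A=0 B=0 C=1 D=0 E=0
  A=0 B=0 C=1 D=1 E=0
  A=0 B=1 C=0 D=0 E=1
  A=0 B=1 C=0 D=1 E=0
  A=0 B=1 C=0 D=1 E=1
That's 7 in total.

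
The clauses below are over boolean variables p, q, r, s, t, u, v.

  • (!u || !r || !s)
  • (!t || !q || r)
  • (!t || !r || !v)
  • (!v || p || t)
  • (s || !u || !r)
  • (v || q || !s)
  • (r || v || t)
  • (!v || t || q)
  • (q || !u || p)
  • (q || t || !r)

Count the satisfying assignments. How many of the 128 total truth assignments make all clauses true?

Case analysis on r and t:
  r=T, t=T: p free; 3 ways for (q,s,u,v) × 2^1 = 6.
  r=T, t=F: s free; 3 ways for (p,q,u,v) × 2^1 = 6.
  r=F, t=T: 9 of the 32 assignments to (p,q,s,u,v) work.
  r=F, t=F: remaining (p,q,s,u,v) ∈ {(T,T,F,F,T); (T,T,F,T,T); (T,T,T,F,T); (T,T,T,T,T)} — 4.
Total: 6 + 6 + 9 + 4 = 25.

25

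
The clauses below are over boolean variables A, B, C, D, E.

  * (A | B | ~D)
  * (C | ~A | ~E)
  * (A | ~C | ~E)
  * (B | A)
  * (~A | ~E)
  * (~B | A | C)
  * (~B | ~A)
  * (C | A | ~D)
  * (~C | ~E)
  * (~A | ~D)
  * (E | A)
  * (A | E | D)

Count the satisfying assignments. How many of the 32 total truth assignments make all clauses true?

Satisfying assignments:
  A=1 B=0 C=0 D=0 E=0
  A=1 B=0 C=1 D=0 E=0
Count: 2.

2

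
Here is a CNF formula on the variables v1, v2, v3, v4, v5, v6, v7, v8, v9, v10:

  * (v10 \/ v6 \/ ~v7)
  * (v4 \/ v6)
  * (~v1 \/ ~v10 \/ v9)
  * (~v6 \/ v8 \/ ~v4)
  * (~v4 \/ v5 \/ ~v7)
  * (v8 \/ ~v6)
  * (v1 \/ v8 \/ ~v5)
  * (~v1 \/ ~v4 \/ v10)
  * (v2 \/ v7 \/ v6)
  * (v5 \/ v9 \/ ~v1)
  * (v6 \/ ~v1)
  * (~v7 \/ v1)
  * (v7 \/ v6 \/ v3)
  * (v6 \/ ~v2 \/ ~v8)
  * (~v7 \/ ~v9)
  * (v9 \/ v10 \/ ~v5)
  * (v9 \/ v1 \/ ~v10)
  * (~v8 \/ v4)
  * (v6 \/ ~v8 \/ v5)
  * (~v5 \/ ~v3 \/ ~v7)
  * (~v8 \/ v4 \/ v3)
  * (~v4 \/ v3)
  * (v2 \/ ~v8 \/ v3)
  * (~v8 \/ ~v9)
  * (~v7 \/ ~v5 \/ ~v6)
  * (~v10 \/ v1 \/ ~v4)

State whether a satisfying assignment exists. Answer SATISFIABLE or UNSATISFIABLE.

Branch on v1: take v1 = False.
  then v7 is forced to False.
The remaining clauses are satisfied by v2 = True, v3 = True, v4 = True, v5 = False, v6 = True, v8 = True, v9 = False, v10 = False.
So v1=F, v2=T, v3=T, v4=T, v5=F, v6=T, v7=F, v8=T, v9=F, v10=F is a satisfying assignment.

SATISFIABLE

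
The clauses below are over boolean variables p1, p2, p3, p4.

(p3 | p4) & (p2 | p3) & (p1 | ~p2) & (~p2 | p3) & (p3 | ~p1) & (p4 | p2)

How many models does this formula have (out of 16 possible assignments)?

4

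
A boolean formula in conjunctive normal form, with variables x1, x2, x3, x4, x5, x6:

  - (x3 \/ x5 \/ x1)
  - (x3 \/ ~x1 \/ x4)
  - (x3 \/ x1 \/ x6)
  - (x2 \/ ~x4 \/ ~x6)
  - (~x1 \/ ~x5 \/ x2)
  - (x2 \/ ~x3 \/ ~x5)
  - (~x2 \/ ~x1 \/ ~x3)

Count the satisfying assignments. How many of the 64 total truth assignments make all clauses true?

Split on x1, then x3.
  x1=1, x3=1: remaining (x2,x4,x5,x6) ∈ {(0,0,0,0); (0,0,0,1); (0,1,0,0)} — 3.
  x1=1, x3=0: 5 of the 16 assignments to (x2,x4,x5,x6) work.
  x1=0, x3=1: 11 of the 16 assignments to (x2,x4,x5,x6) work.
  x1=0, x3=0: remaining (x2,x4,x5,x6) ∈ {(0,0,1,1); (1,0,1,1); (1,1,1,1)} — 3.
Total: 3 + 5 + 11 + 3 = 22.

22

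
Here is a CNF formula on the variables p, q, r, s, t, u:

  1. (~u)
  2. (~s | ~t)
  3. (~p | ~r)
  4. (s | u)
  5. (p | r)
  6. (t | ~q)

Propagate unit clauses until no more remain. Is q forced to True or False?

False

Unit clause (~u) sets u = False.
(u | s) with u = False leaves only s, so s = True.
In (~s | ~t), ~s is now false; ~t must hold, so t = False.
(~q | t) with t = False leaves only ~q, so q = False.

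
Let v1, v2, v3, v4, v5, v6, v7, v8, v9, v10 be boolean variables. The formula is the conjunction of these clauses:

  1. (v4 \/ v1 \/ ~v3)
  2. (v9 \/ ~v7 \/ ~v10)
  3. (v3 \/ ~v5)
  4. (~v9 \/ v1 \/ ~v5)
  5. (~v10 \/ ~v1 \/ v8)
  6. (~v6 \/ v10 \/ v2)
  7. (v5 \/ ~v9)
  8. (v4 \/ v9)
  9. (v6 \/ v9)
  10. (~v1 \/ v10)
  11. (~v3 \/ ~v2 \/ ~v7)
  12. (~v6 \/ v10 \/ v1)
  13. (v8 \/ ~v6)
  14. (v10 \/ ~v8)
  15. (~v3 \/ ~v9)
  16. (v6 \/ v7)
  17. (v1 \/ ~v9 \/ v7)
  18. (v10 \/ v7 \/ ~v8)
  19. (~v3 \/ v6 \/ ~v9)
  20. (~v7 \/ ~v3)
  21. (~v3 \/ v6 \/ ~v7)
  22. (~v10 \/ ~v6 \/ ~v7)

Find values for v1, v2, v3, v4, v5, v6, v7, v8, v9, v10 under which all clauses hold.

Pure literal: v4 appears only positively; assign v4 = True.
Branch on v1: take v1 = False.
Set v2 = False and propagate.
The remaining clauses are satisfied by v3 = True, v5 = False, v6 = True, v7 = False, v8 = True, v9 = False, v10 = True.
Every clause has at least one true literal under this assignment.

v1 = False, v2 = False, v3 = True, v4 = True, v5 = False, v6 = True, v7 = False, v8 = True, v9 = False, v10 = True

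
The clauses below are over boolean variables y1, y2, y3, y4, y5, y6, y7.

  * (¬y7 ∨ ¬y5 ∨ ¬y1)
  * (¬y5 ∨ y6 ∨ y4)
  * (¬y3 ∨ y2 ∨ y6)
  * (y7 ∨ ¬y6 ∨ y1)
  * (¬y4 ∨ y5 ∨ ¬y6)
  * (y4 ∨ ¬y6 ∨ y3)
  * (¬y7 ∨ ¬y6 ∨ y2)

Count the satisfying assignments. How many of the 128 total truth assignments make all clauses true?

46

Case analysis on y6 and y4:
  y6=1, y4=1: y3 free; 3 ways for (y1,y2,y5,y7) × 2^1 = 6.
  y6=1, y4=0: 7 of the 32 assignments to (y1,y2,y3,y5,y7) work.
  y6=0, y4=1: 21 of the 32 assignments to (y1,y2,y3,y5,y7) work.
  y6=0, y4=0: y1, y7 free; 3 ways for (y2,y3,y5) × 2^2 = 12.
Total: 6 + 7 + 21 + 12 = 46.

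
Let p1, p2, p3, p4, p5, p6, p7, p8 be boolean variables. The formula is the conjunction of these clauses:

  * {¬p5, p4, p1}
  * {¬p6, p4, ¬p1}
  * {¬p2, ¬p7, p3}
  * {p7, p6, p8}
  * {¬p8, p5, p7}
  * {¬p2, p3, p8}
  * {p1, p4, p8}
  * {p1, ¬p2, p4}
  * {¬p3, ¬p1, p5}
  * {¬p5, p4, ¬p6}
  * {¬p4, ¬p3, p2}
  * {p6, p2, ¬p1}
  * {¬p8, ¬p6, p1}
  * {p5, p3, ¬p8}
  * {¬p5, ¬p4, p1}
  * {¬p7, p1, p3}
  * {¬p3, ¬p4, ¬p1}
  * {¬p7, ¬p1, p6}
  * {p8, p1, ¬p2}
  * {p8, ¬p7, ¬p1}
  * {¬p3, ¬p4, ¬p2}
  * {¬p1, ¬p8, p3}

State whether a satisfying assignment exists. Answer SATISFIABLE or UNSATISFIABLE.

Try p1 = True.
For the remaining variables, p2 = False, p3 = False, p4 = True, p5 = True, p6 = True, p7 = False, p8 = False works.
So p1=T, p2=F, p3=F, p4=T, p5=T, p6=T, p7=F, p8=F is a satisfying assignment.

SATISFIABLE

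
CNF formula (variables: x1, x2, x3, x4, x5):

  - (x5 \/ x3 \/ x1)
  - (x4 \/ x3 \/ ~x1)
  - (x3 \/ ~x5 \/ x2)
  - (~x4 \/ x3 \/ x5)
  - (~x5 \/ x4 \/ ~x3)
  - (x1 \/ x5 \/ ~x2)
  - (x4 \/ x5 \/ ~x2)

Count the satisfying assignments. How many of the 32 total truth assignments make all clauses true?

Case analysis on x5 and x3:
  x5=1, x3=1: remaining (x1,x2,x4) ∈ {(0,0,1); (0,1,1); (1,0,1); (1,1,1)} — 4.
  x5=1, x3=0: remaining (x1,x2,x4) ∈ {(0,1,0); (0,1,1); (1,1,1)} — 3.
  x5=0, x3=1: 5 of the 8 assignments to (x1,x2,x4) work.
  x5=0, x3=0: a clause becomes empty — 0.
Total: 4 + 3 + 5 + 0 = 12.

12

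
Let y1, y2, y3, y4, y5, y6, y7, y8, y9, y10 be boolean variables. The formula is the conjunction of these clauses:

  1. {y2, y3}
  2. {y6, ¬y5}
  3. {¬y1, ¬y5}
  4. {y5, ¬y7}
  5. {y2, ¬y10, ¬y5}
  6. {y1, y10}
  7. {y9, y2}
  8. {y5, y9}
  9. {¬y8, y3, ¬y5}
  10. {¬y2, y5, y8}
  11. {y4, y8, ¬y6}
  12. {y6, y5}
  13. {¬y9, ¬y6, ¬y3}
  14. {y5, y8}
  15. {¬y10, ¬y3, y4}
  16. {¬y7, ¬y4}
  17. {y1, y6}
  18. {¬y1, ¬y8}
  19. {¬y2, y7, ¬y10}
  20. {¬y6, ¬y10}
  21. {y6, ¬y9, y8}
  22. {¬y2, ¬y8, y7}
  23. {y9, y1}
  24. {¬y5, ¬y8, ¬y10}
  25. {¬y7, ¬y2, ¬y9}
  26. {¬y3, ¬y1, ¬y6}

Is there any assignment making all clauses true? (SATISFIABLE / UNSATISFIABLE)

UNSATISFIABLE

y5 = True:
  propagation gives y6=True, y1=False, y10=True; an empty clause results — contradiction.
y5 = False:
  propagation gives y7=False, y9=True, y6=True, y3=False; an empty clause results — contradiction.
Every branch closes, so no satisfying assignment exists.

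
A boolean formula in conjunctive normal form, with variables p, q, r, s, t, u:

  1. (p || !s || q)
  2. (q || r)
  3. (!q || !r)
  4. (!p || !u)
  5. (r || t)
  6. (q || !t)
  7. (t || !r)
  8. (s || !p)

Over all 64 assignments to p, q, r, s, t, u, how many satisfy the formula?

The models are:
  p=0 q=1 r=0 s=0 t=1 u=0
  p=0 q=1 r=0 s=0 t=1 u=1
  p=0 q=1 r=0 s=1 t=1 u=0
  p=0 q=1 r=0 s=1 t=1 u=1
  p=1 q=1 r=0 s=1 t=1 u=0
Count: 5.

5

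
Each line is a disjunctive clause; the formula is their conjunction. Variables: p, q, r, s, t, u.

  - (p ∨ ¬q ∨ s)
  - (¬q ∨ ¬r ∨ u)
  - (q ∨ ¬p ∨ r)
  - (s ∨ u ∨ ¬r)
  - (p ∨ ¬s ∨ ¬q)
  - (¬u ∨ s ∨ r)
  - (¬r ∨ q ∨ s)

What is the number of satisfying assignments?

Split on q, then r.
  q=1, r=1: remaining (p,s,t,u) ∈ {(1,0,0,1); (1,0,1,1); (1,1,0,1); (1,1,1,1)} — 4.
  q=1, r=0: t free; 3 ways for (p,s,u) × 2^1 = 6.
  q=0, r=1: forces s=1; p, t, u free → 2^3 = 8.
  q=0, r=0: t free; 3 ways for (p,s,u) × 2^1 = 6.
Total: 4 + 6 + 8 + 6 = 24.

24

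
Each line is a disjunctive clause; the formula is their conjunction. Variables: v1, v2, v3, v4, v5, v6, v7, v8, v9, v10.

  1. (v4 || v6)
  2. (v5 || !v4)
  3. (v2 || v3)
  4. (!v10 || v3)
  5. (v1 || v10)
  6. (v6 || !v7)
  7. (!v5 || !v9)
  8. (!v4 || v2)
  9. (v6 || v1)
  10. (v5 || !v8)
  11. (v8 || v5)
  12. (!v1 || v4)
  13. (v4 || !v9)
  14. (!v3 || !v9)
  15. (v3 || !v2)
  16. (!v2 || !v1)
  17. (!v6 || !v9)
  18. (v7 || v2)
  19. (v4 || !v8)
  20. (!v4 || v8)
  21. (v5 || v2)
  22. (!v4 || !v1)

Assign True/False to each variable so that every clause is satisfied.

v9 occurs only negated in the remaining clauses — set v9 = False.
Branch on v1: take v1 = False.
  then v10 is forced to True.
  then v3 is forced to True.
  then v6 is forced to True.
Branch on v2: take v2 = True.
Try v4 = False.
  then v8 is forced to False.
  then v5 is forced to True.
v7 is now unconstrained; take v7 = True.

v1=False, v2=True, v3=True, v4=False, v5=True, v6=True, v7=True, v8=False, v9=False, v10=True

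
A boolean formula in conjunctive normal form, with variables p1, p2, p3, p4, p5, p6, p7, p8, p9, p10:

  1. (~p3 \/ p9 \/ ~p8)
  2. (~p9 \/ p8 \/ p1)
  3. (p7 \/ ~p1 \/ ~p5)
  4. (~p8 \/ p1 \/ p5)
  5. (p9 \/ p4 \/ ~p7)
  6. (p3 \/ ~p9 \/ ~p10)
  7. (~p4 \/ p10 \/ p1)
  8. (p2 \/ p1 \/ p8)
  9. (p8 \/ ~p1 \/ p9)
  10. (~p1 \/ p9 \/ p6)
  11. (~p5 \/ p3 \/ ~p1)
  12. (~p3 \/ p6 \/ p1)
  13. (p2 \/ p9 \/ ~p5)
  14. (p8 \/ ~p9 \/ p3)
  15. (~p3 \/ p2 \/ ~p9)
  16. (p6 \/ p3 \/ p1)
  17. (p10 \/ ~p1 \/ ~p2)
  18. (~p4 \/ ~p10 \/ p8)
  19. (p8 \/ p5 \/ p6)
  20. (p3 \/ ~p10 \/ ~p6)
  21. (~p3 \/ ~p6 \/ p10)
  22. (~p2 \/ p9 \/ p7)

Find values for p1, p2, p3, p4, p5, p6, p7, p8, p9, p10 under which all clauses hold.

p1 = True, p2 = False, p3 = False, p4 = True, p5 = False, p6 = True, p7 = False, p8 = True, p9 = False, p10 = False

Check each clause:
  1. (~p8 \/ ~p3 \/ p9) — ~p3 is true.
  2. (p1 \/ p8 \/ ~p9) — p8 is true.
  3. (~p1 \/ p7 \/ ~p5) — ~p5 is true.
  4. (~p8 \/ p5 \/ p1) — p1 is true.
  5. (p4 \/ p9 \/ ~p7) — ~p7 is true.
  6. (p3 \/ ~p10 \/ ~p9) — ~p10 is true.
  7. (~p4 \/ p10 \/ p1) — p1 is true.
  8. (p8 \/ p2 \/ p1) — p8 is true.
  9. (p8 \/ p9 \/ ~p1) — p8 is true.
  10. (p9 \/ ~p1 \/ p6) — p6 is true.
  11. (p3 \/ ~p5 \/ ~p1) — ~p5 is true.
  12. (p1 \/ ~p3 \/ p6) — p1 is true.
  13. (p2 \/ ~p5 \/ p9) — ~p5 is true.
  14. (p3 \/ ~p9 \/ p8) — p8 is true.
  15. (p2 \/ ~p9 \/ ~p3) — ~p3 is true.
  16. (p6 \/ p3 \/ p1) — p1 is true.
  17. (~p2 \/ p10 \/ ~p1) — ~p2 is true.
  18. (p8 \/ ~p4 \/ ~p10) — p8 is true.
  19. (p5 \/ p6 \/ p8) — p8 is true.
  20. (~p10 \/ ~p6 \/ p3) — ~p10 is true.
  21. (~p6 \/ ~p3 \/ p10) — ~p3 is true.
  22. (p7 \/ p9 \/ ~p2) — ~p2 is true.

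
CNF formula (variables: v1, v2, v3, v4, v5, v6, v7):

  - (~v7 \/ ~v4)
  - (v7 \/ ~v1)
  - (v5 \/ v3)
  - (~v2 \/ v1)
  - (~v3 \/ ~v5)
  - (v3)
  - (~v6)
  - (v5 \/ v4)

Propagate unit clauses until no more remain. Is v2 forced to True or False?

Unit clause (v3) sets v3 = True.
In (~v5 \/ ~v3), ~v3 is now false; ~v5 must hold, so v5 = False.
(~v6) is a unit clause: v6 = False.
From (v5 \/ v4) and v5 = False: v4 = True.
In (~v7 \/ ~v4), ~v4 is now false; ~v7 must hold, so v7 = False.
(v7 \/ ~v1): since v7 = False, the clause reduces to (~v1). v1 = False.
From (~v2 \/ v1) and v1 = False: v2 = False.

False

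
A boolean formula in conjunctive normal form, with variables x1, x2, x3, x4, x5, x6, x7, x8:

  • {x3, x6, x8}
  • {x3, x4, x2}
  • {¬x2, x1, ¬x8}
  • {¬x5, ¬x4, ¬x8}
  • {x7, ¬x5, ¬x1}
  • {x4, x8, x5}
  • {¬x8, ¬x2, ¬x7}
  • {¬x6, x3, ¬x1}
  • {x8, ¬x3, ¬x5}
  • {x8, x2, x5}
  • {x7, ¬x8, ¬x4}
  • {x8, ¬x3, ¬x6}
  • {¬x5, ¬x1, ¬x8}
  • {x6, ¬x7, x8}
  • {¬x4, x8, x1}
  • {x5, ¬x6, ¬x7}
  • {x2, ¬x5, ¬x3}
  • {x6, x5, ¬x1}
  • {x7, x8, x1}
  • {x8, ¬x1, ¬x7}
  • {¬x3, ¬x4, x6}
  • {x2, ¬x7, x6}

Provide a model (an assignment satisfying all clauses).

x1 = F, x2 = T, x3 = F, x4 = F, x5 = T, x6 = T, x7 = T, x8 = F

Set x1 = False and propagate.
Set x2 = True and propagate.
  then x8 is forced to False.
  then x4 is forced to False.
  then x5 is forced to True.
  then x3 is forced to False.
  then x6 is forced to True.
  then x7 is forced to True.
Every clause has at least one true literal under this assignment.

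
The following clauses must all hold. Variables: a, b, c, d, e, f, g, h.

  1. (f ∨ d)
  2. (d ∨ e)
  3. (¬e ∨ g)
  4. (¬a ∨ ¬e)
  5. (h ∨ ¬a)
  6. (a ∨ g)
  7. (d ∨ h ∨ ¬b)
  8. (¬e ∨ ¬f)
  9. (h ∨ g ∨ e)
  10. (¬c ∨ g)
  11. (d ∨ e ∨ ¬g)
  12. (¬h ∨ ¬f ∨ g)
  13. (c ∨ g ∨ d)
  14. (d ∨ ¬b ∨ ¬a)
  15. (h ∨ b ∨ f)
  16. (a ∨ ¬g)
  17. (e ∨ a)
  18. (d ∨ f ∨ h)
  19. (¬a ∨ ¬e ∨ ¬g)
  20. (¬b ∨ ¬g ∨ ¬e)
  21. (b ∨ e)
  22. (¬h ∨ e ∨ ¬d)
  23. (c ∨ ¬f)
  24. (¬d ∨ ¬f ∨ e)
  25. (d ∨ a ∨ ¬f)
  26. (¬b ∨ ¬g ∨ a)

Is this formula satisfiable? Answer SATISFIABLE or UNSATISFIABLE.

e = True:
  propagation gives g=True, a=False; an empty clause results — contradiction.
e = False:
  propagation gives d=True, a=True, h=True; an empty clause results — contradiction.
Every branch closes, so no satisfying assignment exists.

UNSATISFIABLE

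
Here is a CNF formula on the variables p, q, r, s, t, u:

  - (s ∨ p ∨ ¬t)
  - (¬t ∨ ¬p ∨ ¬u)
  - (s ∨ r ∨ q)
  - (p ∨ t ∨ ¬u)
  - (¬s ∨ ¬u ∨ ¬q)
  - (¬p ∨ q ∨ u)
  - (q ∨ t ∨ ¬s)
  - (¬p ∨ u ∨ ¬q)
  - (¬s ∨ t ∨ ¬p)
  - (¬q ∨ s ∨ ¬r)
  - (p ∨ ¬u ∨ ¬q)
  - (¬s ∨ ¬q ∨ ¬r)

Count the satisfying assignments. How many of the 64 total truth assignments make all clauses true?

10

Case analysis on q and p:
  q=T, p=T: remaining (r,s,t,u) ∈ {(F,F,F,T)} — 1.
  q=T, p=F: remaining (r,s,t,u) ∈ {(F,F,F,F); (F,T,F,F); (F,T,T,F)} — 3.
  q=F, p=T: remaining (r,s,t,u) ∈ {(T,F,F,T)} — 1.
  q=F, p=F: 5 of the 16 assignments to (r,s,t,u) work.
Total: 1 + 3 + 1 + 5 = 10.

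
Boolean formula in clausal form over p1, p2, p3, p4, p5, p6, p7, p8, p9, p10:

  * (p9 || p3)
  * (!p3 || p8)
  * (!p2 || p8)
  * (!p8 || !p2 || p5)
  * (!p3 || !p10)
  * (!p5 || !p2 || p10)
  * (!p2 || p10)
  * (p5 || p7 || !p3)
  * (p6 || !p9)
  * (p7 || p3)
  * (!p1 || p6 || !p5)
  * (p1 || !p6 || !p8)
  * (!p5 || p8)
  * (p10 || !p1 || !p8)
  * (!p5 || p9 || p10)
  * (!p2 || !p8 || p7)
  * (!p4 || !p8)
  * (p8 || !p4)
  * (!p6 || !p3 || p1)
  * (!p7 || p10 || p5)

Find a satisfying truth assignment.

Pure literal: p2 appears only negated; assign p2 = False.
p4 occurs only negated in the remaining clauses — set p4 = False.
Try p1 = True.
For the remaining variables, p3 = False, p5 = False, p6 = True, p7 = True, p8 = False, p9 = True, p10 = True works.

p1=T, p2=F, p3=F, p4=F, p5=F, p6=T, p7=T, p8=F, p9=T, p10=T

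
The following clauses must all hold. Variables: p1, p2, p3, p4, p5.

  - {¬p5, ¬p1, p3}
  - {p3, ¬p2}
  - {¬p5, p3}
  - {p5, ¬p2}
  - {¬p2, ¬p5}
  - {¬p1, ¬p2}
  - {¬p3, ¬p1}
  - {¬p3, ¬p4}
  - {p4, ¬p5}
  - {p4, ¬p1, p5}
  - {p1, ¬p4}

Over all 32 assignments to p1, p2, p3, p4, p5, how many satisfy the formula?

3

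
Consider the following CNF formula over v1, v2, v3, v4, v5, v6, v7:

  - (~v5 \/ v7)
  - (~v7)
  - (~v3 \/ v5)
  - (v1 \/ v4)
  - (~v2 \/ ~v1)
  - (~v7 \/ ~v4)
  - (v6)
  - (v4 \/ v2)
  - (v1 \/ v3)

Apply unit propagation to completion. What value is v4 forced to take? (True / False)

True

Unit clause (~v7) sets v7 = False.
In (~v5 \/ v7), v7 is now false; ~v5 must hold, so v5 = False.
(v5 \/ ~v3) with v5 = False leaves only ~v3, so v3 = False.
Unit clause (v6) sets v6 = True.
(v3 \/ v1) with v3 = False leaves only v1, so v1 = True.
(~v2 \/ ~v1) with v1 = True leaves only ~v2, so v2 = False.
From (v2 \/ v4) and v2 = False: v4 = True.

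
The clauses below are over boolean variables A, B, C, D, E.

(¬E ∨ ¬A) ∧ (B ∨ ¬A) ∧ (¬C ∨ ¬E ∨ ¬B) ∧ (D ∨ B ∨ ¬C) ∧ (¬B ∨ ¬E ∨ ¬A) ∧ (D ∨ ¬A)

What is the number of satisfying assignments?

14

Split on A, then B.
  A=T, B=T: remaining (C,D,E) ∈ {(F,T,F); (T,T,F)} — 2.
  A=T, B=F: a clause becomes empty — 0.
  A=F, B=T: D free; 3 ways for (C,E) × 2^1 = 6.
  A=F, B=F: E free; 3 ways for (C,D) × 2^1 = 6.
Total: 2 + 0 + 6 + 6 = 14.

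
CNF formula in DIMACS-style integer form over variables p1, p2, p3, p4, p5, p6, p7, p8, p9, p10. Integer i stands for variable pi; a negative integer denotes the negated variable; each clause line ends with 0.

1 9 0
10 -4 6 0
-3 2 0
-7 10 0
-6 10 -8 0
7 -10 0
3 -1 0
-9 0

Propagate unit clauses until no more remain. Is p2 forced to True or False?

True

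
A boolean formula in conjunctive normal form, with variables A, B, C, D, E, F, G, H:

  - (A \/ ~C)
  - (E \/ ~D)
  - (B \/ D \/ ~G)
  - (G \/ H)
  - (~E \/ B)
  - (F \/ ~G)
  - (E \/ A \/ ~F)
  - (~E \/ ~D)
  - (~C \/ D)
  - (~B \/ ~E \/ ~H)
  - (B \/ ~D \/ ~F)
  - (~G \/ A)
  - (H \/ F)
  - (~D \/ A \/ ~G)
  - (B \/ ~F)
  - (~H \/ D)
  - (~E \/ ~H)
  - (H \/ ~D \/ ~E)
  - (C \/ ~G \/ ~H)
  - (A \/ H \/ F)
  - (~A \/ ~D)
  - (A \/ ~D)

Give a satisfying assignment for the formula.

A = T, B = T, C = F, D = F, E = T, F = T, G = T, H = F

Branch on A: take A = True.
  then D is forced to False.
  then C is forced to False.
  then H is forced to False.
  then G is forced to True.
  then B is forced to True.
  then F is forced to True.
E is now unconstrained; take E = True.
Check each clause:
  1. (~C \/ A) — A is true.
  2. (~D \/ E) — ~D is true.
  3. (~G \/ B \/ D) — B is true.
  4. (H \/ G) — G is true.
  5. (B \/ ~E) — B is true.
  6. (F \/ ~G) — F is true.
  7. (~F \/ E \/ A) — A is true.
  8. (~D \/ ~E) — ~D is true.
  9. (D \/ ~C) — ~C is true.
  10. (~B \/ ~E \/ ~H) — ~H is true.
  11. (~D \/ ~F \/ B) — B is true.
  12. (~G \/ A) — A is true.
  13. (H \/ F) — F is true.
  14. (~D \/ ~G \/ A) — A is true.
  15. (~F \/ B) — B is true.
  16. (D \/ ~H) — ~H is true.
  17. (~E \/ ~H) — ~H is true.
  18. (~E \/ H \/ ~D) — ~D is true.
  19. (~G \/ ~H \/ C) — ~H is true.
  20. (H \/ F \/ A) — A is true.
  21. (~A \/ ~D) — ~D is true.
  22. (~D \/ A) — A is true.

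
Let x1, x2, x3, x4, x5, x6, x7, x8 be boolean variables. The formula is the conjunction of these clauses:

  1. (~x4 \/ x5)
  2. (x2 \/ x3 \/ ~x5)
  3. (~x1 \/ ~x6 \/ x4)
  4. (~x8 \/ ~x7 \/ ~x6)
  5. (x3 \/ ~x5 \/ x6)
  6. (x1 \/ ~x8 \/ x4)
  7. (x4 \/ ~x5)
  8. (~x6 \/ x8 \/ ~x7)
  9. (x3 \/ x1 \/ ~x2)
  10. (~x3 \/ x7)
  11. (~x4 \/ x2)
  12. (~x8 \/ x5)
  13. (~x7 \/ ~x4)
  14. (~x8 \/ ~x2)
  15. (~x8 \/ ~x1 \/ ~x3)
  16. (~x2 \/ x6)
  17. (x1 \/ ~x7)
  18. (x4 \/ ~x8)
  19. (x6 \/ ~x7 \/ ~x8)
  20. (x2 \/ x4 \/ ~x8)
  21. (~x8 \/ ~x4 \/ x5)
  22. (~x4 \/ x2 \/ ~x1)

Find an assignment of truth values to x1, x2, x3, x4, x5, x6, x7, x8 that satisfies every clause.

x1=1, x2=0, x3=0, x4=0, x5=0, x6=0, x7=0, x8=0

Check each clause:
  1. (x5 \/ ~x4) — ~x4 is true.
  2. (x3 \/ x2 \/ ~x5) — ~x5 is true.
  3. (~x6 \/ x4 \/ ~x1) — ~x6 is true.
  4. (~x6 \/ ~x7 \/ ~x8) — ~x8 is true.
  5. (~x5 \/ x6 \/ x3) — ~x5 is true.
  6. (x4 \/ ~x8 \/ x1) — ~x8 is true.
  7. (x4 \/ ~x5) — ~x5 is true.
  8. (~x6 \/ x8 \/ ~x7) — ~x7 is true.
  9. (x3 \/ x1 \/ ~x2) — x1 is true.
  10. (x7 \/ ~x3) — ~x3 is true.
  11. (~x4 \/ x2) — ~x4 is true.
  12. (~x8 \/ x5) — ~x8 is true.
  13. (~x7 \/ ~x4) — ~x7 is true.
  14. (~x2 \/ ~x8) — ~x8 is true.
  15. (~x3 \/ ~x1 \/ ~x8) — ~x8 is true.
  16. (~x2 \/ x6) — ~x2 is true.
  17. (~x7 \/ x1) — ~x7 is true.
  18. (x4 \/ ~x8) — ~x8 is true.
  19. (~x8 \/ ~x7 \/ x6) — ~x8 is true.
  20. (x4 \/ ~x8 \/ x2) — ~x8 is true.
  21. (~x4 \/ ~x8 \/ x5) — ~x8 is true.
  22. (~x4 \/ ~x1 \/ x2) — ~x4 is true.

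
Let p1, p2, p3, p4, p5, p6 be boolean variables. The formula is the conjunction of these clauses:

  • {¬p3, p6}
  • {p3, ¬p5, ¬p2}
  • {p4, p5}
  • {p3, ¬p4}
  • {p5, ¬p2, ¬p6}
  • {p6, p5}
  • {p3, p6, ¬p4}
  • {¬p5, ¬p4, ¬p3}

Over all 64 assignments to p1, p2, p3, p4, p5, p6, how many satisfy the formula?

Split on p3, then p5.
  p3=T, p5=T: remaining (p1,p2,p4,p6) ∈ {(F,F,F,T); (F,T,F,T); (T,F,F,T); (T,T,F,T)} — 4.
  p3=T, p5=F: remaining (p1,p2,p4,p6) ∈ {(F,F,T,T); (T,F,T,T)} — 2.
  p3=F, p5=T: remaining (p1,p2,p4,p6) ∈ {(F,F,F,F); (F,F,F,T); (T,F,F,F); (T,F,F,T)} — 4.
  p3=F, p5=F: a clause becomes empty — 0.
Total: 4 + 2 + 4 + 0 = 10.

10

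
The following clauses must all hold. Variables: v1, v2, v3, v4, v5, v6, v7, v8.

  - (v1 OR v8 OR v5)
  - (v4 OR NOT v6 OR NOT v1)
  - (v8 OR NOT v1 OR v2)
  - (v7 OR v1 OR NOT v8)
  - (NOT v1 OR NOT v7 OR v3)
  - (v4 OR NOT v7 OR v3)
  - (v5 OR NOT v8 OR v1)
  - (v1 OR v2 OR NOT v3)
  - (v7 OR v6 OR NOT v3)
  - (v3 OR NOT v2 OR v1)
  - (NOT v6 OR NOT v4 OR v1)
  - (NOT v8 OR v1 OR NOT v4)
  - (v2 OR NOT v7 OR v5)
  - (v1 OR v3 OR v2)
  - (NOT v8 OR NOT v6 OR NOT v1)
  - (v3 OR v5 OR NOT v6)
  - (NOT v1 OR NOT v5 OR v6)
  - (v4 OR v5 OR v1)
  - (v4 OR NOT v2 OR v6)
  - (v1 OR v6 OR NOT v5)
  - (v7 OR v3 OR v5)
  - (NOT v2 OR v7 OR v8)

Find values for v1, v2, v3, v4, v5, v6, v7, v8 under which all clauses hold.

v1=T, v2=T, v3=T, v4=T, v5=F, v6=T, v7=T, v8=F

Try v1 = True.
For the remaining variables, v2 = True, v3 = True, v4 = True, v5 = False, v6 = True, v7 = True, v8 = False works.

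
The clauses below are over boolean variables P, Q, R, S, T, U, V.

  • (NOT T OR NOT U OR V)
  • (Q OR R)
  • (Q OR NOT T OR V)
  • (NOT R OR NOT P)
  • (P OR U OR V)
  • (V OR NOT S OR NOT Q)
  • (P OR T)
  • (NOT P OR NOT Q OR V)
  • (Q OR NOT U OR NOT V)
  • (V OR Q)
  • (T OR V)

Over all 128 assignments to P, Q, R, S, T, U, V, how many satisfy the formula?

18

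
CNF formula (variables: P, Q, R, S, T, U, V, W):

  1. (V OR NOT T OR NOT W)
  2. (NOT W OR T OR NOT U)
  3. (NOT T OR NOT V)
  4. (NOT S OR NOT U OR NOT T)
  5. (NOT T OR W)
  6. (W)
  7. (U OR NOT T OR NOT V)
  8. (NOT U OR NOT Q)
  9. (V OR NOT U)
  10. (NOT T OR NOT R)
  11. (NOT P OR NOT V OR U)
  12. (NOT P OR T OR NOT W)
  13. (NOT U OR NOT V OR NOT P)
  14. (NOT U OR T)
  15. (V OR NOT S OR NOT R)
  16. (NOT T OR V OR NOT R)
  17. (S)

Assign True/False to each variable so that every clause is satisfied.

P=False, Q=False, R=False, S=True, T=False, U=False, V=False, W=True

(W) is a unit clause, so W = True.
(S) is a unit clause, so S = True.
Pure literal: P appears only negated; assign P = False.
Q occurs only negated in the remaining clauses — set Q = False.
Set R = False and propagate.
Branch on T: take T = False.
  then U is forced to False.
V is now unconstrained; take V = False.
Every clause has at least one true literal under this assignment.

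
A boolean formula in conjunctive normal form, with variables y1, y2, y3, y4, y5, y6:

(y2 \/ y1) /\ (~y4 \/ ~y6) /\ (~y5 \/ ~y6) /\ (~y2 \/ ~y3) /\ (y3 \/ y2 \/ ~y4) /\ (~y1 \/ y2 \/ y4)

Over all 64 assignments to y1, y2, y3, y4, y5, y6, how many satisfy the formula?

12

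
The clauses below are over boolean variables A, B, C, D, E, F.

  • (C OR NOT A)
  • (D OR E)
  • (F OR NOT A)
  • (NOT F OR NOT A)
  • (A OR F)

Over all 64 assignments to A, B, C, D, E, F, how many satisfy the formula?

12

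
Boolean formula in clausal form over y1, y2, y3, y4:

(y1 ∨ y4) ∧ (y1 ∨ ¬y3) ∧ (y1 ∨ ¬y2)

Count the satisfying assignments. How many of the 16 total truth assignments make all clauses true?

Split on y1, then y2.
  y1=1, y2=1: remaining (y3,y4) ∈ {(0,0); (0,1); (1,0); (1,1)} — 4.
  y1=1, y2=0: remaining (y3,y4) ∈ {(0,0); (0,1); (1,0); (1,1)} — 4.
  y1=0, y2=1: a clause becomes empty — 0.
  y1=0, y2=0: remaining (y3,y4) ∈ {(0,1)} — 1.
Total: 4 + 4 + 0 + 1 = 9.

9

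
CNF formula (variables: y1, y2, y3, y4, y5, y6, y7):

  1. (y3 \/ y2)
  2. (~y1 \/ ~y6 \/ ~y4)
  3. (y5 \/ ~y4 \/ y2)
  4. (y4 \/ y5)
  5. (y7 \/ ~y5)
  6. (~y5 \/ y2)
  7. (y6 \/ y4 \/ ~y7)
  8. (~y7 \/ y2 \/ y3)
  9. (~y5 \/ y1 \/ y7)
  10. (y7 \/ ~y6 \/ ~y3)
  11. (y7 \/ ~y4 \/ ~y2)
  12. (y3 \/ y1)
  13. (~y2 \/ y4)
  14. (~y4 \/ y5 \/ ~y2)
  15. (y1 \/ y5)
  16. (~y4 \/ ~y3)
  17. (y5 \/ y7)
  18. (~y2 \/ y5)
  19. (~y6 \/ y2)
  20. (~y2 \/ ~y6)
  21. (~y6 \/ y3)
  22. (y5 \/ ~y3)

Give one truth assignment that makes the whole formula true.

Set y1 = True and propagate.
The remaining clauses are satisfied by y2 = True, y3 = False, y4 = True, y5 = True, y6 = False, y7 = True.

y1=1, y2=1, y3=0, y4=1, y5=1, y6=0, y7=1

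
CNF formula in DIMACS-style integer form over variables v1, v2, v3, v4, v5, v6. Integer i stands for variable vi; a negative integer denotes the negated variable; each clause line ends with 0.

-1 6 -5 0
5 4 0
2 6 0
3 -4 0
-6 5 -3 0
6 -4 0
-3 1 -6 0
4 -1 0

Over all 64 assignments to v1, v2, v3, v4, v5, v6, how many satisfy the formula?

6

Satisfying assignments:
  v1=0 v2=0 v3=0 v4=0 v5=1 v6=1
  v1=0 v2=1 v3=0 v4=0 v5=1 v6=0
  v1=0 v2=1 v3=0 v4=0 v5=1 v6=1
  v1=0 v2=1 v3=1 v4=0 v5=1 v6=0
  v1=1 v2=0 v3=1 v4=1 v5=1 v6=1
  v1=1 v2=1 v3=1 v4=1 v5=1 v6=1
That's 6 in total.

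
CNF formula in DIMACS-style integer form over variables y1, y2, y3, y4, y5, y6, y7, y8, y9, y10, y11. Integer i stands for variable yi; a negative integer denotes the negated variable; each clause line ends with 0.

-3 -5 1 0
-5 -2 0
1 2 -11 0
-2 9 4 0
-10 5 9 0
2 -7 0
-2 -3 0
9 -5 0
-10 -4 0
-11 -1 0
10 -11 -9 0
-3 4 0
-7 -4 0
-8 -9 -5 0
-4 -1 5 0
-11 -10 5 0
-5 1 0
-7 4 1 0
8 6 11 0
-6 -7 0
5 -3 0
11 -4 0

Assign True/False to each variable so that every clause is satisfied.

y1=1, y2=1, y3=0, y4=0, y5=0, y6=1, y7=0, y8=0, y9=1, y10=1, y11=0

Pure literal: y3 appears only negated; assign y3 = False.
Pure literal: y7 appears only negated; assign y7 = False.
Try y1 = True.
  then y11 is forced to False.
  then y4 is forced to False.
The remaining clauses are satisfied by y2 = True, y5 = False, y6 = True, y8 = False, y9 = True, y10 = True.
Every clause has at least one true literal under this assignment.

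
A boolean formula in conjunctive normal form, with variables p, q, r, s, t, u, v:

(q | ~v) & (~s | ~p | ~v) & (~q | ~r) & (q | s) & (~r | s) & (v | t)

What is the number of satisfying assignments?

28

Split on q, then s.
  q=T, s=T: u free; 4 ways for (p,r,t,v) × 2^1 = 8.
  q=T, s=F: p, u free; 3 ways for (r,t,v) × 2^2 = 12.
  q=F, s=T: forces t=T; v=F; p, r, u free → 2^3 = 8.
  q=F, s=F: a clause becomes empty — 0.
Total: 8 + 12 + 8 + 0 = 28.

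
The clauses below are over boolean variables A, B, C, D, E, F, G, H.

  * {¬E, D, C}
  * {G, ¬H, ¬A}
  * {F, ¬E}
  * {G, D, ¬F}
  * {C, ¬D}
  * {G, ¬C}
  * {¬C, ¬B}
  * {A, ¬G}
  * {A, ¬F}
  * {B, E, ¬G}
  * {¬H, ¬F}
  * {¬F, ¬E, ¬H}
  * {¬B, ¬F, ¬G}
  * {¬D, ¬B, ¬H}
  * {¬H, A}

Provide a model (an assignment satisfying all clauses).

Pure literal: H appears only negated; assign H = False.
Set A = False and propagate.
  then G is forced to False.
  then C is forced to False.
  then D is forced to False.
  then E is forced to False.
  then F is forced to False.
B is now unconstrained; take B = True.
Check each clause:
  1. {¬E, D, C} — ¬E is true.
  2. {¬A, ¬H, G} — ¬H is true.
  3. {F, ¬E} — ¬E is true.
  4. {D, G, ¬F} — ¬F is true.
  5. {C, ¬D} — ¬D is true.
  6. {¬C, G} — ¬C is true.
  7. {¬C, ¬B} — ¬C is true.
  8. {A, ¬G} — ¬G is true.
  9. {A, ¬F} — ¬F is true.
  10. {¬G, B, E} — ¬G is true.
  11. {¬F, ¬H} — ¬H is true.
  12. {¬F, ¬H, ¬E} — ¬H is true.
  13. {¬G, ¬F, ¬B} — ¬G is true.
  14. {¬D, ¬H, ¬B} — ¬H is true.
  15. {¬H, A} — ¬H is true.

A=False, B=True, C=False, D=False, E=False, F=False, G=False, H=False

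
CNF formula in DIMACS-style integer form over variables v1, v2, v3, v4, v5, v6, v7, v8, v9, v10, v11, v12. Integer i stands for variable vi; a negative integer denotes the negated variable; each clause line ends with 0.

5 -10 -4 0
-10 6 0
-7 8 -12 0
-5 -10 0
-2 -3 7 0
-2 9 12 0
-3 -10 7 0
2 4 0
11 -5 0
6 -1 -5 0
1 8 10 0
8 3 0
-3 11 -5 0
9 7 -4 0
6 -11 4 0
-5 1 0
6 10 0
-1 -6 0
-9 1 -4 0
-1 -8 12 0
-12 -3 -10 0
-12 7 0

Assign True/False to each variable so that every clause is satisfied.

v1 = F  v2 = T  v3 = T  v4 = F  v5 = F  v6 = T  v7 = T  v8 = T  v9 = T  v10 = F  v11 = T  v12 = T

Check each clause:
  1. (~v10 \/ v5 \/ ~v4) — ~v4 is true.
  2. (~v10 \/ v6) — v6 is true.
  3. (v8 \/ ~v7 \/ ~v12) — v8 is true.
  4. (~v5 \/ ~v10) — ~v5 is true.
  5. (v7 \/ ~v2 \/ ~v3) — v7 is true.
  6. (~v2 \/ v9 \/ v12) — v9 is true.
  7. (~v10 \/ ~v3 \/ v7) — ~v10 is true.
  8. (v4 \/ v2) — v2 is true.
  9. (~v5 \/ v11) — v11 is true.
  10. (~v1 \/ ~v5 \/ v6) — ~v5 is true.
  11. (v10 \/ v8 \/ v1) — v8 is true.
  12. (v3 \/ v8) — v8 is true.
  13. (~v3 \/ v11 \/ ~v5) — v11 is true.
  14. (~v4 \/ v9 \/ v7) — v9 is true.
  15. (v6 \/ v4 \/ ~v11) — v6 is true.
  16. (v1 \/ ~v5) — ~v5 is true.
  17. (v10 \/ v6) — v6 is true.
  18. (~v1 \/ ~v6) — ~v1 is true.
  19. (~v4 \/ v1 \/ ~v9) — ~v4 is true.
  20. (v12 \/ ~v8 \/ ~v1) — v12 is true.
  21. (~v3 \/ ~v10 \/ ~v12) — ~v10 is true.
  22. (~v12 \/ v7) — v7 is true.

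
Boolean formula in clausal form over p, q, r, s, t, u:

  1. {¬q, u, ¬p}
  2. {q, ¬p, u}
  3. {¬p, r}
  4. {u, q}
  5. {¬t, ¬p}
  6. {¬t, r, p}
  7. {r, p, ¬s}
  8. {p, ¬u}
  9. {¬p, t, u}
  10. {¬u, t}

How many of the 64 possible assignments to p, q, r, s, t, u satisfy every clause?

Satisfying assignments:
  p=0 q=1 r=0 s=0 t=0 u=0
  p=0 q=1 r=1 s=0 t=0 u=0
  p=0 q=1 r=1 s=0 t=1 u=0
  p=0 q=1 r=1 s=1 t=0 u=0
  p=0 q=1 r=1 s=1 t=1 u=0
Count: 5.

5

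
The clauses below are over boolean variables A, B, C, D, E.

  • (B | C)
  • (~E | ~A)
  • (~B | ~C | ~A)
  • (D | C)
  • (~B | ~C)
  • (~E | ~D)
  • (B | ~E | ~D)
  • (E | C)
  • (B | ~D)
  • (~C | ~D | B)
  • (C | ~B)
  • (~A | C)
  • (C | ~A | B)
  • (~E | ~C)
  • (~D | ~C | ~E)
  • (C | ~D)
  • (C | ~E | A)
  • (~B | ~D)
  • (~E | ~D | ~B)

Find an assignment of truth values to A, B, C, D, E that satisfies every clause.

Set A = False and propagate.
Set B = False and propagate.
  then C is forced to True.
  then D is forced to False.
  then E is forced to False.

A = False, B = False, C = True, D = False, E = False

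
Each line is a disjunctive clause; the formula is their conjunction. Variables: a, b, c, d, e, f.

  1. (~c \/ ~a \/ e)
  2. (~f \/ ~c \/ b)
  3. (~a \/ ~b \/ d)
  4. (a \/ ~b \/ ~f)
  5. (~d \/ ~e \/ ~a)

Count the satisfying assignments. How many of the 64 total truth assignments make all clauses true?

29

Split on a, then b.
  a=1, b=1: remaining (c,d,e,f) ∈ {(0,1,0,0); (0,1,0,1)} — 2.
  a=1, b=0: 7 of the 16 assignments to (c,d,e,f) work.
  a=0, b=1: forces f=0; c, d, e free → 2^3 = 8.
  a=0, b=0: d, e free; 3 ways for (c,f) × 2^2 = 12.
Total: 2 + 7 + 8 + 12 = 29.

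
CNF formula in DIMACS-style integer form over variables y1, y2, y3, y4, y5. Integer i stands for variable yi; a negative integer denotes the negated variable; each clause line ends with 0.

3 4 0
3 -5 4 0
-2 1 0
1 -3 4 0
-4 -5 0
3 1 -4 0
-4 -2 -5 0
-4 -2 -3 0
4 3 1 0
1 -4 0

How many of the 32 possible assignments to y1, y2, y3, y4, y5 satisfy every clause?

7

Case analysis on y4 and y3:
  y4=T, y3=T: remaining (y1,y2,y5) ∈ {(T,F,F)} — 1.
  y4=T, y3=F: remaining (y1,y2,y5) ∈ {(T,F,F); (T,T,F)} — 2.
  y4=F, y3=T: remaining (y1,y2,y5) ∈ {(T,F,F); (T,F,T); (T,T,F); (T,T,T)} — 4.
  y4=F, y3=F: a clause becomes empty — 0.
Total: 1 + 2 + 4 + 0 = 7.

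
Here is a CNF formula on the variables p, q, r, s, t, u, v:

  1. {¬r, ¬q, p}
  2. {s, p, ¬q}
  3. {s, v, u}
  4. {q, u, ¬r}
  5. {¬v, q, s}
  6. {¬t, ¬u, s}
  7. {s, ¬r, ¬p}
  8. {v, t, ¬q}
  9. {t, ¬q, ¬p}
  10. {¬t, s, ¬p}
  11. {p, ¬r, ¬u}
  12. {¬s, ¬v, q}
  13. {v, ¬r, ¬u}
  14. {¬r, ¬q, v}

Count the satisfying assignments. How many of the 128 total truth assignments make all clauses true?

Split on q, then s.
  q=1, s=1: u free; 6 ways for (p,r,t,v) × 2^1 = 12.
  q=1, s=0: a clause becomes empty — 0.
  q=0, s=1: forces r=0; v=0; p, t, u free → 2^3 = 8.
  q=0, s=0: remaining (p,r,t,u,v) ∈ {(0,0,0,1,0); (1,0,0,1,0)} — 2.
Total: 12 + 0 + 8 + 2 = 22.

22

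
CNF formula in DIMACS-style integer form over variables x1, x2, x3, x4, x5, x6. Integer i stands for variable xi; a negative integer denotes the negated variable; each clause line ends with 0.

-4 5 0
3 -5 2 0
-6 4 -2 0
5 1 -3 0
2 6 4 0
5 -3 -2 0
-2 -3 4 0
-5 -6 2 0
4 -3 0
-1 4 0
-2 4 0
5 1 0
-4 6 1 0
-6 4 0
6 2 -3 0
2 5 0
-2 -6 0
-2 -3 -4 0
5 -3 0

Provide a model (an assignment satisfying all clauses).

x1=T, x2=T, x3=F, x4=T, x5=T, x6=F

Check each clause:
  1. {¬x4, x5} — x5 is true.
  2. {¬x5, x3, x2} — x2 is true.
  3. {¬x2, ¬x6, x4} — ¬x6 is true.
  4. {x5, x1, ¬x3} — x1 is true.
  5. {x6, x4, x2} — x2 is true.
  6. {¬x3, ¬x2, x5} — x5 is true.
  7. {x4, ¬x2, ¬x3} — x4 is true.
  8. {¬x5, ¬x6, x2} — ¬x6 is true.
  9. {x4, ¬x3} — x4 is true.
  10. {¬x1, x4} — x4 is true.
  11. {x4, ¬x2} — x4 is true.
  12. {x1, x5} — x1 is true.
  13. {x1, x6, ¬x4} — x1 is true.
  14. {¬x6, x4} — ¬x6 is true.
  15. {¬x3, x6, x2} — x2 is true.
  16. {x5, x2} — x2 is true.
  17. {¬x2, ¬x6} — ¬x6 is true.
  18. {¬x3, ¬x4, ¬x2} — ¬x3 is true.
  19. {¬x3, x5} — ¬x3 is true.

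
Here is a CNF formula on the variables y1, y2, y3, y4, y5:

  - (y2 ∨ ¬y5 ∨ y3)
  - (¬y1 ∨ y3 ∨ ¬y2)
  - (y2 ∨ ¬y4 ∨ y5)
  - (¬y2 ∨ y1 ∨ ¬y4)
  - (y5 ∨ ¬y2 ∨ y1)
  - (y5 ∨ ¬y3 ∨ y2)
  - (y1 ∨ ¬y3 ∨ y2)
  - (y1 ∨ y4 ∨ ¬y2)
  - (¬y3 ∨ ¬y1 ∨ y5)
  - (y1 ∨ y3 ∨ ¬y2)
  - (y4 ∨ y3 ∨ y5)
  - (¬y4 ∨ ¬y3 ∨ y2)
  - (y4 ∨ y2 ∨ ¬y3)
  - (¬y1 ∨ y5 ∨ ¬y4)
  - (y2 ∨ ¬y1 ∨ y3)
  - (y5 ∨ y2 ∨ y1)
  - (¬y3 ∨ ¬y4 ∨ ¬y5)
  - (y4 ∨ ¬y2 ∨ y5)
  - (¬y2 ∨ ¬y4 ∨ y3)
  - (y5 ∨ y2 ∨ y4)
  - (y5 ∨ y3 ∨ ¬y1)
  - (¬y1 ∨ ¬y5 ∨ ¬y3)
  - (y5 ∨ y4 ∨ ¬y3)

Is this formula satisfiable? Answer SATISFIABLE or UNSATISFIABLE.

y2 = True:
  y1 = True:
    propagation gives y3=True, y5=True; an empty clause results — contradiction.
  y1 = False:
    propagation gives y4=False; an empty clause results — contradiction.
y2 = False:
  y3 = True:
    propagation gives y5=True, y1=True; an empty clause results — contradiction.
  y3 = False:
    propagation gives y5=False, y4=False; an empty clause results — contradiction.
Every branch closes, so no satisfying assignment exists.

UNSATISFIABLE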